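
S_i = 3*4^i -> [3, 12, 48, 192, 768]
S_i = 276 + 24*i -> [276, 300, 324, 348, 372]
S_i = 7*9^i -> [7, 63, 567, 5103, 45927]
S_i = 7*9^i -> [7, 63, 567, 5103, 45927]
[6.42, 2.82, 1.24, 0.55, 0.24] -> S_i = 6.42*0.44^i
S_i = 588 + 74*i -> [588, 662, 736, 810, 884]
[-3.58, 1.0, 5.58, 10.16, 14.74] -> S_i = -3.58 + 4.58*i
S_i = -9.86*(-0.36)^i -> [-9.86, 3.55, -1.28, 0.46, -0.17]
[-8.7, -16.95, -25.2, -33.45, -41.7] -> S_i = -8.70 + -8.25*i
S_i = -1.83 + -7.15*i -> [-1.83, -8.98, -16.13, -23.28, -30.43]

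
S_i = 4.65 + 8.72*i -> [4.65, 13.37, 22.09, 30.81, 39.53]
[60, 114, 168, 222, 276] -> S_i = 60 + 54*i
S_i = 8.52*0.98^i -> [8.52, 8.35, 8.18, 8.02, 7.86]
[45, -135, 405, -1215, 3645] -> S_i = 45*-3^i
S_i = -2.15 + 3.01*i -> [-2.15, 0.86, 3.87, 6.88, 9.89]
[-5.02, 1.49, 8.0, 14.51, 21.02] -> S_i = -5.02 + 6.51*i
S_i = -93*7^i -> [-93, -651, -4557, -31899, -223293]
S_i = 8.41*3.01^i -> [8.41, 25.31, 76.2, 229.35, 690.34]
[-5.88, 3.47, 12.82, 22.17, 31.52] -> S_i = -5.88 + 9.35*i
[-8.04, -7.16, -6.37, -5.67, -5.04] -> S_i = -8.04*0.89^i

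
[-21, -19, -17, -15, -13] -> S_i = -21 + 2*i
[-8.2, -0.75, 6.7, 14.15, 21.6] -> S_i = -8.20 + 7.45*i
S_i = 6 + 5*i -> [6, 11, 16, 21, 26]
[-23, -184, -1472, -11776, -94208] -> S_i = -23*8^i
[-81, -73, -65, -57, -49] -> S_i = -81 + 8*i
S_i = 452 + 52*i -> [452, 504, 556, 608, 660]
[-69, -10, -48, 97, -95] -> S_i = Random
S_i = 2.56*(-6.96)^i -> [2.56, -17.82, 124.01, -863.11, 6007.27]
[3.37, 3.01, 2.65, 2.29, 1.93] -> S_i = 3.37 + -0.36*i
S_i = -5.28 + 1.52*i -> [-5.28, -3.76, -2.24, -0.72, 0.8]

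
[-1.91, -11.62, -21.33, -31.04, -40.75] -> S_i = -1.91 + -9.71*i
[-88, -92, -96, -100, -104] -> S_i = -88 + -4*i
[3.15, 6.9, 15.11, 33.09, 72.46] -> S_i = 3.15*2.19^i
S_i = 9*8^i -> [9, 72, 576, 4608, 36864]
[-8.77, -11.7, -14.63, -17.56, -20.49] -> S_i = -8.77 + -2.93*i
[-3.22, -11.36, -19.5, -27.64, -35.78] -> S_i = -3.22 + -8.14*i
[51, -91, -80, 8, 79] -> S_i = Random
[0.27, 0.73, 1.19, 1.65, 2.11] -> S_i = 0.27 + 0.46*i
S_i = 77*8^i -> [77, 616, 4928, 39424, 315392]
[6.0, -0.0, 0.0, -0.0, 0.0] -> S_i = 6.00*-0.00^i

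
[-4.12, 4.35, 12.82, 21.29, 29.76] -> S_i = -4.12 + 8.47*i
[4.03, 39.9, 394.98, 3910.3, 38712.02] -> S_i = 4.03*9.90^i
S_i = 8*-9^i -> [8, -72, 648, -5832, 52488]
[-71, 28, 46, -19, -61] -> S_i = Random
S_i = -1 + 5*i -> [-1, 4, 9, 14, 19]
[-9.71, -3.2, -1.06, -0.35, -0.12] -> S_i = -9.71*0.33^i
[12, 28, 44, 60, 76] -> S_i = 12 + 16*i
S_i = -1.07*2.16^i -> [-1.07, -2.31, -4.99, -10.78, -23.29]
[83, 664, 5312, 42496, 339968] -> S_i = 83*8^i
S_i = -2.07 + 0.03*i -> [-2.07, -2.04, -2.01, -1.98, -1.95]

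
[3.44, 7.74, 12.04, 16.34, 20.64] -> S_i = 3.44 + 4.30*i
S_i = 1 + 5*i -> [1, 6, 11, 16, 21]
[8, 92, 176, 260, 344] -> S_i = 8 + 84*i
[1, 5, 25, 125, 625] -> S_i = 1*5^i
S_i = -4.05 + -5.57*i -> [-4.05, -9.62, -15.19, -20.76, -26.33]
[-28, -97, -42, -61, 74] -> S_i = Random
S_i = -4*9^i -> [-4, -36, -324, -2916, -26244]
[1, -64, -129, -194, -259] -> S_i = 1 + -65*i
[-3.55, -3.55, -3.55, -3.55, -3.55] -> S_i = -3.55*1.00^i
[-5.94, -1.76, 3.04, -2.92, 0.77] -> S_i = Random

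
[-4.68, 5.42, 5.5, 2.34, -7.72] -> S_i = Random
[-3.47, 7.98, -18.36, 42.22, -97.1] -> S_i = -3.47*(-2.30)^i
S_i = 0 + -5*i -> [0, -5, -10, -15, -20]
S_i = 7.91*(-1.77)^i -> [7.91, -14.0, 24.78, -43.86, 77.64]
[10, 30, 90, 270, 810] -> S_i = 10*3^i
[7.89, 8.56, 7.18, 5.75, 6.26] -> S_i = Random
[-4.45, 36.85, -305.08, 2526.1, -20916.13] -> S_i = -4.45*(-8.28)^i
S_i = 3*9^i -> [3, 27, 243, 2187, 19683]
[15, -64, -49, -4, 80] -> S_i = Random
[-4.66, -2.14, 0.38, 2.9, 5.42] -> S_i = -4.66 + 2.52*i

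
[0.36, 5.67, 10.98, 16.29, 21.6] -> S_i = 0.36 + 5.31*i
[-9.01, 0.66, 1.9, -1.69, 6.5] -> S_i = Random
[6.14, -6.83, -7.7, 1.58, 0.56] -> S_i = Random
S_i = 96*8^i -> [96, 768, 6144, 49152, 393216]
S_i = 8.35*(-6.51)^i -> [8.35, -54.36, 353.87, -2303.72, 14997.21]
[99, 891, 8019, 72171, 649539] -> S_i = 99*9^i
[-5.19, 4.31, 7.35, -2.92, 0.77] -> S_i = Random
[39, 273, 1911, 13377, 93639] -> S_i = 39*7^i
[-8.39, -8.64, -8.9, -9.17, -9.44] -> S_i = -8.39*1.03^i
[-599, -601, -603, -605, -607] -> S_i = -599 + -2*i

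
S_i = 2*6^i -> [2, 12, 72, 432, 2592]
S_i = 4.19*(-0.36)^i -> [4.19, -1.51, 0.54, -0.2, 0.07]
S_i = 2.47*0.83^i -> [2.47, 2.05, 1.7, 1.41, 1.17]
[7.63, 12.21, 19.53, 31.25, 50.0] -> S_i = 7.63*1.60^i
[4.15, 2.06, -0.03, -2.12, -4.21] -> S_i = 4.15 + -2.09*i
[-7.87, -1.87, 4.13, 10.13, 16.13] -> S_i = -7.87 + 6.00*i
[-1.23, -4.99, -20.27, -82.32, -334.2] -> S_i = -1.23*4.06^i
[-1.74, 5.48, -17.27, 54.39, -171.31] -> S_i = -1.74*(-3.15)^i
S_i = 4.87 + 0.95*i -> [4.87, 5.82, 6.77, 7.72, 8.67]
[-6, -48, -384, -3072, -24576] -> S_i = -6*8^i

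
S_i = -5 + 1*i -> [-5, -4, -3, -2, -1]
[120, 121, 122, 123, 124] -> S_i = 120 + 1*i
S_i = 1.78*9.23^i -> [1.78, 16.43, 151.64, 1399.67, 12918.94]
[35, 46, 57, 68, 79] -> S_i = 35 + 11*i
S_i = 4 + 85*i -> [4, 89, 174, 259, 344]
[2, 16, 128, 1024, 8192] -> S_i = 2*8^i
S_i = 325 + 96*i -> [325, 421, 517, 613, 709]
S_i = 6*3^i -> [6, 18, 54, 162, 486]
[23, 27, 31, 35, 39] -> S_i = 23 + 4*i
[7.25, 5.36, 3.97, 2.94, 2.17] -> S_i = 7.25*0.74^i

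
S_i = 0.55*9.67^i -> [0.55, 5.32, 51.43, 497.33, 4809.15]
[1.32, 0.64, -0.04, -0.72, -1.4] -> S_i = 1.32 + -0.68*i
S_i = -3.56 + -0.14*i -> [-3.56, -3.7, -3.84, -3.98, -4.12]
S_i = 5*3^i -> [5, 15, 45, 135, 405]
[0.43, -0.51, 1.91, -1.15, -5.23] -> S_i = Random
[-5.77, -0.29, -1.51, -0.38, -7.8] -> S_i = Random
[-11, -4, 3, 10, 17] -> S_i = -11 + 7*i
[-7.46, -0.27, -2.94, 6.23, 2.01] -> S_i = Random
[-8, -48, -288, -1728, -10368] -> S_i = -8*6^i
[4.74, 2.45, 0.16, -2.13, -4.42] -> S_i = 4.74 + -2.29*i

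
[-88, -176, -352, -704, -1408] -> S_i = -88*2^i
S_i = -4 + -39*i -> [-4, -43, -82, -121, -160]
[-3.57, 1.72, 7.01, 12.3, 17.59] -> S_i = -3.57 + 5.29*i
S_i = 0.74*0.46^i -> [0.74, 0.34, 0.16, 0.07, 0.03]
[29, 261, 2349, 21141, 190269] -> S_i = 29*9^i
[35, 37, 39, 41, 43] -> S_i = 35 + 2*i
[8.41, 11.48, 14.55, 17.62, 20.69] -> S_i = 8.41 + 3.07*i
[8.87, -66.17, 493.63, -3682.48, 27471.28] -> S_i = 8.87*(-7.46)^i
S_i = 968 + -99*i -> [968, 869, 770, 671, 572]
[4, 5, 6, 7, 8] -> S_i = 4 + 1*i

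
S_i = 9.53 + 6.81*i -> [9.53, 16.34, 23.15, 29.96, 36.77]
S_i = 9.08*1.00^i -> [9.08, 9.08, 9.08, 9.08, 9.08]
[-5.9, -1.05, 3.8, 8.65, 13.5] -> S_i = -5.90 + 4.85*i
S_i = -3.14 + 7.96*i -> [-3.14, 4.82, 12.78, 20.74, 28.7]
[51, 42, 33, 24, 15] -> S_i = 51 + -9*i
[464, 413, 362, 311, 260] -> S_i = 464 + -51*i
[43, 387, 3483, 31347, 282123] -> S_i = 43*9^i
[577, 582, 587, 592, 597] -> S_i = 577 + 5*i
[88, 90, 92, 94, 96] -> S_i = 88 + 2*i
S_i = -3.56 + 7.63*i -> [-3.56, 4.07, 11.7, 19.33, 26.96]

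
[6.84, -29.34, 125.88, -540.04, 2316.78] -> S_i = 6.84*(-4.29)^i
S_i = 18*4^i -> [18, 72, 288, 1152, 4608]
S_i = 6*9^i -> [6, 54, 486, 4374, 39366]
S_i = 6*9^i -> [6, 54, 486, 4374, 39366]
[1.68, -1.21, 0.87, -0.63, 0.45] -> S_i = 1.68*(-0.72)^i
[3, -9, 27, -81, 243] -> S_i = 3*-3^i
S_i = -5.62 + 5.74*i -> [-5.62, 0.12, 5.86, 11.6, 17.34]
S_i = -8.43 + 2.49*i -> [-8.43, -5.94, -3.45, -0.96, 1.53]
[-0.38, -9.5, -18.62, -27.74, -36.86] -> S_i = -0.38 + -9.12*i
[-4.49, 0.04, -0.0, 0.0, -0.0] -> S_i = -4.49*(-0.01)^i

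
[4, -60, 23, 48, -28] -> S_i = Random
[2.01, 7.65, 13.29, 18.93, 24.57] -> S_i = 2.01 + 5.64*i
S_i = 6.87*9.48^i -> [6.87, 65.13, 617.41, 5853.04, 55486.85]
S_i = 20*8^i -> [20, 160, 1280, 10240, 81920]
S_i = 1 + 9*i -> [1, 10, 19, 28, 37]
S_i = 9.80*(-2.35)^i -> [9.8, -23.03, 54.12, -127.18, 298.88]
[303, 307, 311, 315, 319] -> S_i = 303 + 4*i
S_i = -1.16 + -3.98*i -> [-1.16, -5.14, -9.12, -13.1, -17.08]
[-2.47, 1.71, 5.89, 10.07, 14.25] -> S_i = -2.47 + 4.18*i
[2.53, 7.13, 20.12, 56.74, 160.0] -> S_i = 2.53*2.82^i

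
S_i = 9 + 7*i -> [9, 16, 23, 30, 37]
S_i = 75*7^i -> [75, 525, 3675, 25725, 180075]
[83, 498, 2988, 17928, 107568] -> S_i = 83*6^i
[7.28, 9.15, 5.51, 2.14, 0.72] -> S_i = Random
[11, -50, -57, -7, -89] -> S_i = Random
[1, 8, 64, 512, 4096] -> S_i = 1*8^i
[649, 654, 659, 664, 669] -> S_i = 649 + 5*i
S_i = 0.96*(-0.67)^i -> [0.96, -0.64, 0.43, -0.29, 0.19]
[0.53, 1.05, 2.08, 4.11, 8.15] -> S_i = 0.53*1.98^i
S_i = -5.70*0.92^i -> [-5.7, -5.24, -4.82, -4.44, -4.08]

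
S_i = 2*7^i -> [2, 14, 98, 686, 4802]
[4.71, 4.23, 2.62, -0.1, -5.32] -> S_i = Random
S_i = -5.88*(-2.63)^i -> [-5.88, 15.46, -40.67, 106.97, -281.32]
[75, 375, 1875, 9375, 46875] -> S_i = 75*5^i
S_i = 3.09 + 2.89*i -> [3.09, 5.98, 8.87, 11.76, 14.65]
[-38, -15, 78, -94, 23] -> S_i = Random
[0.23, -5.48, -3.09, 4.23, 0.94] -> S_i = Random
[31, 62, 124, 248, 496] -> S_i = 31*2^i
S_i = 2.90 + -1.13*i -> [2.9, 1.77, 0.64, -0.49, -1.62]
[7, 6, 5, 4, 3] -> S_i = 7 + -1*i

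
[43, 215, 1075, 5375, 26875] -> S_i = 43*5^i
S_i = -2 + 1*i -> [-2, -1, 0, 1, 2]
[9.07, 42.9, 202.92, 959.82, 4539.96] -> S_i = 9.07*4.73^i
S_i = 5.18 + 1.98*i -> [5.18, 7.16, 9.14, 11.12, 13.1]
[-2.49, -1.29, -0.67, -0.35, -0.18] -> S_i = -2.49*0.52^i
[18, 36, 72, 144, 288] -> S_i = 18*2^i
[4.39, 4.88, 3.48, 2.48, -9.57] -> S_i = Random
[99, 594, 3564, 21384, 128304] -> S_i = 99*6^i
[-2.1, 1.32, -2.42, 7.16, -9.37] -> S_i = Random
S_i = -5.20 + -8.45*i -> [-5.2, -13.65, -22.1, -30.55, -39.0]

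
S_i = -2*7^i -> [-2, -14, -98, -686, -4802]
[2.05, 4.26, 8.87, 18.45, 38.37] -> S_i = 2.05*2.08^i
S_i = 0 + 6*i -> [0, 6, 12, 18, 24]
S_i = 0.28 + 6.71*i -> [0.28, 6.99, 13.7, 20.41, 27.12]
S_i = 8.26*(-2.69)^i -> [8.26, -22.22, 59.77, -160.78, 432.5]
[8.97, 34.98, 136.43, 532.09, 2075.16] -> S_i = 8.97*3.90^i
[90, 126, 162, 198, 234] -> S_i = 90 + 36*i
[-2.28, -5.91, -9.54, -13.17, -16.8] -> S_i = -2.28 + -3.63*i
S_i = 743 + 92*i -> [743, 835, 927, 1019, 1111]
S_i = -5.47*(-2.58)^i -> [-5.47, 14.11, -36.41, 93.94, -242.36]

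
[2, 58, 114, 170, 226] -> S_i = 2 + 56*i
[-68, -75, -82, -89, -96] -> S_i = -68 + -7*i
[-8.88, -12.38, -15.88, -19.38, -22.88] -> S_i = -8.88 + -3.50*i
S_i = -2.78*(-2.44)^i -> [-2.78, 6.78, -16.55, 40.38, -98.54]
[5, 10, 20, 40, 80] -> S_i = 5*2^i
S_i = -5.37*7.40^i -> [-5.37, -39.74, -294.06, -2176.05, -16102.79]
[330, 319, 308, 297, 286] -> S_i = 330 + -11*i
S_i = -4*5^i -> [-4, -20, -100, -500, -2500]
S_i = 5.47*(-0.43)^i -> [5.47, -2.35, 1.01, -0.43, 0.19]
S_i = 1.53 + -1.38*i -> [1.53, 0.15, -1.23, -2.61, -3.99]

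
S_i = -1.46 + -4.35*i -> [-1.46, -5.81, -10.16, -14.51, -18.86]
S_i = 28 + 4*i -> [28, 32, 36, 40, 44]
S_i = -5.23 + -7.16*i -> [-5.23, -12.39, -19.55, -26.71, -33.87]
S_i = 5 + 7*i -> [5, 12, 19, 26, 33]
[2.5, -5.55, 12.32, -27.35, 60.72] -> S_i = 2.50*(-2.22)^i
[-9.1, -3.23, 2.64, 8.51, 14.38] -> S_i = -9.10 + 5.87*i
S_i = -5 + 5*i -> [-5, 0, 5, 10, 15]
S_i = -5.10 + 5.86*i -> [-5.1, 0.76, 6.62, 12.48, 18.34]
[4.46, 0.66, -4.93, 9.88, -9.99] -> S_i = Random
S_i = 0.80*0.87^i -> [0.8, 0.7, 0.61, 0.53, 0.46]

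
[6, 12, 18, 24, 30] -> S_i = 6 + 6*i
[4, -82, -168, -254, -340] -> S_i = 4 + -86*i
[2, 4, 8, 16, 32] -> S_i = 2*2^i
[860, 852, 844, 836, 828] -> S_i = 860 + -8*i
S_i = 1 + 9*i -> [1, 10, 19, 28, 37]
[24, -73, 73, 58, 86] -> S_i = Random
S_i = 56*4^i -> [56, 224, 896, 3584, 14336]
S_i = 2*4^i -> [2, 8, 32, 128, 512]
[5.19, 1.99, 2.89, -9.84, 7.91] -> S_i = Random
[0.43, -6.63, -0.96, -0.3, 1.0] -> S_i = Random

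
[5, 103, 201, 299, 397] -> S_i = 5 + 98*i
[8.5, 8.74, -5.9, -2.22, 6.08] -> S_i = Random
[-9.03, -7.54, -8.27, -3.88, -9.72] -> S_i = Random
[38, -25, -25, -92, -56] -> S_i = Random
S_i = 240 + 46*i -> [240, 286, 332, 378, 424]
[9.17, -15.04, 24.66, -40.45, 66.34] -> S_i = 9.17*(-1.64)^i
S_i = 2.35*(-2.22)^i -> [2.35, -5.22, 11.58, -25.71, 57.08]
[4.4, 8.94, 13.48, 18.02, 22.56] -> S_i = 4.40 + 4.54*i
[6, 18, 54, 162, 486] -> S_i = 6*3^i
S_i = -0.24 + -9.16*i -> [-0.24, -9.4, -18.56, -27.72, -36.88]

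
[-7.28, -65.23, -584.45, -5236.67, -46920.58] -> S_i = -7.28*8.96^i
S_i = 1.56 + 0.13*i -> [1.56, 1.69, 1.82, 1.95, 2.08]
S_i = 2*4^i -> [2, 8, 32, 128, 512]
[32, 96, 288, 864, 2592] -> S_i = 32*3^i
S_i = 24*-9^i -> [24, -216, 1944, -17496, 157464]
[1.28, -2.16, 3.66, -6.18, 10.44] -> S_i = 1.28*(-1.69)^i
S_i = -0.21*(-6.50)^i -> [-0.21, 1.36, -8.87, 57.67, -374.86]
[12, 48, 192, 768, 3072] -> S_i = 12*4^i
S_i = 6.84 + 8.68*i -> [6.84, 15.52, 24.2, 32.88, 41.56]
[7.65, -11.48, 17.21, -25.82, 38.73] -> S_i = 7.65*(-1.50)^i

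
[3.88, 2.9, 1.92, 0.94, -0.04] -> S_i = 3.88 + -0.98*i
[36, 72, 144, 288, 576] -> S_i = 36*2^i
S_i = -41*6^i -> [-41, -246, -1476, -8856, -53136]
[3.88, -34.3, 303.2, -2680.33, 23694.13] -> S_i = 3.88*(-8.84)^i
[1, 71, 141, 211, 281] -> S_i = 1 + 70*i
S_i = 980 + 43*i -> [980, 1023, 1066, 1109, 1152]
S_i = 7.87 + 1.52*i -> [7.87, 9.39, 10.91, 12.43, 13.95]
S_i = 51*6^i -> [51, 306, 1836, 11016, 66096]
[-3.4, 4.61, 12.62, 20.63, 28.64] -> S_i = -3.40 + 8.01*i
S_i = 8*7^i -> [8, 56, 392, 2744, 19208]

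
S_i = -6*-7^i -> [-6, 42, -294, 2058, -14406]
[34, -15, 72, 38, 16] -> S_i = Random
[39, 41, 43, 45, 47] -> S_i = 39 + 2*i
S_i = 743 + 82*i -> [743, 825, 907, 989, 1071]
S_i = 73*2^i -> [73, 146, 292, 584, 1168]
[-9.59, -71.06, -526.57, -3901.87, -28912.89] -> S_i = -9.59*7.41^i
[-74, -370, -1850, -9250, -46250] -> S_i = -74*5^i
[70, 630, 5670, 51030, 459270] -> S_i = 70*9^i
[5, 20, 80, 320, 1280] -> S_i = 5*4^i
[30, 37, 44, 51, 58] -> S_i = 30 + 7*i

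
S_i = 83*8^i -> [83, 664, 5312, 42496, 339968]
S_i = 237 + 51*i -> [237, 288, 339, 390, 441]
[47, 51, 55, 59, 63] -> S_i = 47 + 4*i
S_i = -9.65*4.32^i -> [-9.65, -41.69, -180.09, -778.0, -3360.95]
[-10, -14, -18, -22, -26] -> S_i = -10 + -4*i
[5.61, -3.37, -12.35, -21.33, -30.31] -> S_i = 5.61 + -8.98*i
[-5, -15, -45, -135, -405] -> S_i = -5*3^i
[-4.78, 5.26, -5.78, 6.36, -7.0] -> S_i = -4.78*(-1.10)^i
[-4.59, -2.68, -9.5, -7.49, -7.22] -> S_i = Random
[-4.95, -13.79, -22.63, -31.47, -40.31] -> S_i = -4.95 + -8.84*i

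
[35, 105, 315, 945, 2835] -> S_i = 35*3^i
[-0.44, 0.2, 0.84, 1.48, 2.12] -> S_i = -0.44 + 0.64*i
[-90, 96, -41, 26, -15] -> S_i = Random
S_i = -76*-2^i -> [-76, 152, -304, 608, -1216]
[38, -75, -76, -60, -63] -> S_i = Random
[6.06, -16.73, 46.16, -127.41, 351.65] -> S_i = 6.06*(-2.76)^i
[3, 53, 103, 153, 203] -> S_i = 3 + 50*i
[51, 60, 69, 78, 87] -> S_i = 51 + 9*i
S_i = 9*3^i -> [9, 27, 81, 243, 729]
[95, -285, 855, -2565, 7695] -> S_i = 95*-3^i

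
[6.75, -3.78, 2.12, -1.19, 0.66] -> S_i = 6.75*(-0.56)^i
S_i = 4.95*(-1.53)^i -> [4.95, -7.57, 11.59, -17.73, 27.13]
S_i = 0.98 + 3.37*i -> [0.98, 4.35, 7.72, 11.09, 14.46]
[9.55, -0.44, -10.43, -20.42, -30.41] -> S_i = 9.55 + -9.99*i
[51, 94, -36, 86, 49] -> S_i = Random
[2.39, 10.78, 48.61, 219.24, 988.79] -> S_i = 2.39*4.51^i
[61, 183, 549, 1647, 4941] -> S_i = 61*3^i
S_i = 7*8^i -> [7, 56, 448, 3584, 28672]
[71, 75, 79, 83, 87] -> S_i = 71 + 4*i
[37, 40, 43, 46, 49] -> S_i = 37 + 3*i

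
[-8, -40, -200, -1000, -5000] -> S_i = -8*5^i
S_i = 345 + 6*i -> [345, 351, 357, 363, 369]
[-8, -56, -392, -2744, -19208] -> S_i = -8*7^i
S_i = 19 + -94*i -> [19, -75, -169, -263, -357]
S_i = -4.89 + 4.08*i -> [-4.89, -0.81, 3.27, 7.35, 11.43]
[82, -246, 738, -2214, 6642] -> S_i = 82*-3^i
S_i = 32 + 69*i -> [32, 101, 170, 239, 308]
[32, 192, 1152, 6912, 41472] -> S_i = 32*6^i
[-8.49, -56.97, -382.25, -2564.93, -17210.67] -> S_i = -8.49*6.71^i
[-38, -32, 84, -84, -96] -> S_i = Random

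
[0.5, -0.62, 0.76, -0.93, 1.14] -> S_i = 0.50*(-1.23)^i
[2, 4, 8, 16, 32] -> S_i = 2*2^i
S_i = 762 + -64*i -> [762, 698, 634, 570, 506]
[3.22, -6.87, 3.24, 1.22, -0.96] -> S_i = Random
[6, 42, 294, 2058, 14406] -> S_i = 6*7^i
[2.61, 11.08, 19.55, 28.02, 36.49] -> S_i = 2.61 + 8.47*i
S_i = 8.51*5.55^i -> [8.51, 47.23, 262.13, 1454.82, 8074.24]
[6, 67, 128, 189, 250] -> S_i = 6 + 61*i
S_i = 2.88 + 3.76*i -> [2.88, 6.64, 10.4, 14.16, 17.92]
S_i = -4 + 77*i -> [-4, 73, 150, 227, 304]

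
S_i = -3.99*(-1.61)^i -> [-3.99, 6.42, -10.34, 16.65, -26.81]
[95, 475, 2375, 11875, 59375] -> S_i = 95*5^i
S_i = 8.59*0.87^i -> [8.59, 7.47, 6.5, 5.66, 4.92]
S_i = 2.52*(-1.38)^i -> [2.52, -3.48, 4.8, -6.62, 9.14]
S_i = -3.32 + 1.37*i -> [-3.32, -1.95, -0.58, 0.79, 2.16]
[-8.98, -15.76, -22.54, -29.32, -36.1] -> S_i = -8.98 + -6.78*i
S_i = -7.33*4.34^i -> [-7.33, -31.81, -138.06, -599.2, -2600.54]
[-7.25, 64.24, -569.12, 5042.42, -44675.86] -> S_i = -7.25*(-8.86)^i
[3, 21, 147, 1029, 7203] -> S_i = 3*7^i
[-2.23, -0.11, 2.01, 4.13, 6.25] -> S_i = -2.23 + 2.12*i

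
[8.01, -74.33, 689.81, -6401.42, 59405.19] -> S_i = 8.01*(-9.28)^i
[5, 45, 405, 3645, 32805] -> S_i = 5*9^i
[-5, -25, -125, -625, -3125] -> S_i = -5*5^i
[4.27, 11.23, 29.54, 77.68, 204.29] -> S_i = 4.27*2.63^i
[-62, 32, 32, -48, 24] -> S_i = Random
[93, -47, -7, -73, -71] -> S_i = Random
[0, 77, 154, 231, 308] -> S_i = 0 + 77*i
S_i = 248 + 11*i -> [248, 259, 270, 281, 292]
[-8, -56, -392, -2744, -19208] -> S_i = -8*7^i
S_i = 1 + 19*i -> [1, 20, 39, 58, 77]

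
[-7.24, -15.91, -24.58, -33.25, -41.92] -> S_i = -7.24 + -8.67*i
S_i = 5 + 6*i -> [5, 11, 17, 23, 29]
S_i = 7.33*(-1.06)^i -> [7.33, -7.77, 8.24, -8.73, 9.25]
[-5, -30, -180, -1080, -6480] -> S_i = -5*6^i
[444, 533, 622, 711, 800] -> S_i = 444 + 89*i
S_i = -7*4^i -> [-7, -28, -112, -448, -1792]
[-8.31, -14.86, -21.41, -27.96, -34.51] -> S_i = -8.31 + -6.55*i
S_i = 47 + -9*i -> [47, 38, 29, 20, 11]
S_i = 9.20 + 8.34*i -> [9.2, 17.54, 25.88, 34.22, 42.56]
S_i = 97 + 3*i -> [97, 100, 103, 106, 109]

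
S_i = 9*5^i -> [9, 45, 225, 1125, 5625]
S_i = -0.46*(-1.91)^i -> [-0.46, 0.88, -1.68, 3.21, -6.12]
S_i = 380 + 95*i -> [380, 475, 570, 665, 760]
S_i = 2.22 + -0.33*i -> [2.22, 1.89, 1.56, 1.23, 0.9]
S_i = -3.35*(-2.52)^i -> [-3.35, 8.44, -21.27, 53.61, -135.1]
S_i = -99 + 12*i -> [-99, -87, -75, -63, -51]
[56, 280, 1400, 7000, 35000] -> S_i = 56*5^i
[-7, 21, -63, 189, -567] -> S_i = -7*-3^i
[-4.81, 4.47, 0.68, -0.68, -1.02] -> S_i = Random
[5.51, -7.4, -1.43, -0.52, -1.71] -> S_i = Random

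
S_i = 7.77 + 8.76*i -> [7.77, 16.53, 25.29, 34.05, 42.81]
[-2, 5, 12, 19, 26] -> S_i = -2 + 7*i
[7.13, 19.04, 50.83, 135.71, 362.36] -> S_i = 7.13*2.67^i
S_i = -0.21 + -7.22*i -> [-0.21, -7.43, -14.65, -21.87, -29.09]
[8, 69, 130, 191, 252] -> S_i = 8 + 61*i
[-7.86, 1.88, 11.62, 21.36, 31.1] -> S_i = -7.86 + 9.74*i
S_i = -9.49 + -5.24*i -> [-9.49, -14.73, -19.97, -25.21, -30.45]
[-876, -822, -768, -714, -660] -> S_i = -876 + 54*i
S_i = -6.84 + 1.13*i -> [-6.84, -5.71, -4.58, -3.45, -2.32]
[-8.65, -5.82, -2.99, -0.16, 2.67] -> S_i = -8.65 + 2.83*i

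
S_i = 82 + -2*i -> [82, 80, 78, 76, 74]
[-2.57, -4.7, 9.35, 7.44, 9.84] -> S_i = Random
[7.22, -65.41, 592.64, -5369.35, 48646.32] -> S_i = 7.22*(-9.06)^i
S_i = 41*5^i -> [41, 205, 1025, 5125, 25625]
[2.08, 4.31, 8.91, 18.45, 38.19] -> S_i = 2.08*2.07^i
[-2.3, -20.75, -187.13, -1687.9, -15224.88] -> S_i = -2.30*9.02^i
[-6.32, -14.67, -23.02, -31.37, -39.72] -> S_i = -6.32 + -8.35*i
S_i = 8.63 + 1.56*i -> [8.63, 10.19, 11.75, 13.31, 14.87]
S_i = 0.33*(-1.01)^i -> [0.33, -0.33, 0.34, -0.34, 0.34]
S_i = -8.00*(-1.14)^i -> [-8.0, 9.12, -10.4, 11.85, -13.51]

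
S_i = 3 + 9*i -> [3, 12, 21, 30, 39]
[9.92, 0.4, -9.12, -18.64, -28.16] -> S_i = 9.92 + -9.52*i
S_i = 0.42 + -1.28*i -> [0.42, -0.86, -2.14, -3.42, -4.7]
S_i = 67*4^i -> [67, 268, 1072, 4288, 17152]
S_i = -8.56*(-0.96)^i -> [-8.56, 8.22, -7.89, 7.57, -7.27]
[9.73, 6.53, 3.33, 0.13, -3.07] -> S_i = 9.73 + -3.20*i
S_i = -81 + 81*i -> [-81, 0, 81, 162, 243]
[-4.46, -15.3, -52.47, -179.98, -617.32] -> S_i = -4.46*3.43^i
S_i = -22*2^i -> [-22, -44, -88, -176, -352]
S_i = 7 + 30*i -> [7, 37, 67, 97, 127]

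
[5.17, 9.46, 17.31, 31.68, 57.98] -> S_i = 5.17*1.83^i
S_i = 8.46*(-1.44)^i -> [8.46, -12.18, 17.54, -25.26, 36.38]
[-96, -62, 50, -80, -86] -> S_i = Random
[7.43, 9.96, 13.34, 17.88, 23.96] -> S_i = 7.43*1.34^i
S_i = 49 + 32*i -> [49, 81, 113, 145, 177]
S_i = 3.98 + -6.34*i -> [3.98, -2.36, -8.7, -15.04, -21.38]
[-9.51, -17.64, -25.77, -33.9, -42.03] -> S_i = -9.51 + -8.13*i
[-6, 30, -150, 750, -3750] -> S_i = -6*-5^i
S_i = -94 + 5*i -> [-94, -89, -84, -79, -74]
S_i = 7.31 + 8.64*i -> [7.31, 15.95, 24.59, 33.23, 41.87]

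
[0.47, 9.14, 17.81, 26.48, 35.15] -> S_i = 0.47 + 8.67*i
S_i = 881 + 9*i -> [881, 890, 899, 908, 917]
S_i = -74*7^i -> [-74, -518, -3626, -25382, -177674]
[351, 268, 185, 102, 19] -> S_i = 351 + -83*i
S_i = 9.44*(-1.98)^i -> [9.44, -18.69, 37.01, -73.28, 145.09]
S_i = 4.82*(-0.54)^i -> [4.82, -2.6, 1.41, -0.76, 0.41]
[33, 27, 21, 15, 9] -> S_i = 33 + -6*i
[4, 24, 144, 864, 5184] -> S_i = 4*6^i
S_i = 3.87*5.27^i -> [3.87, 20.39, 107.48, 566.43, 2985.06]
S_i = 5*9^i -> [5, 45, 405, 3645, 32805]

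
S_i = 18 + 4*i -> [18, 22, 26, 30, 34]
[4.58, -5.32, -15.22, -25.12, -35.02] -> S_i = 4.58 + -9.90*i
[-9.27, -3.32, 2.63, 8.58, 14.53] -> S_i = -9.27 + 5.95*i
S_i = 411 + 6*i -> [411, 417, 423, 429, 435]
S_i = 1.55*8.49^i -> [1.55, 13.16, 111.72, 948.54, 8053.09]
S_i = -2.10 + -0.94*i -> [-2.1, -3.04, -3.98, -4.92, -5.86]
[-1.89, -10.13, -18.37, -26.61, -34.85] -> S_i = -1.89 + -8.24*i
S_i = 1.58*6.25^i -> [1.58, 9.88, 61.72, 385.74, 2410.89]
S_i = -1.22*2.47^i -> [-1.22, -3.01, -7.44, -18.38, -45.41]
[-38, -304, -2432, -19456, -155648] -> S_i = -38*8^i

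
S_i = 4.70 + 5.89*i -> [4.7, 10.59, 16.48, 22.37, 28.26]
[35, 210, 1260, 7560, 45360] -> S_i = 35*6^i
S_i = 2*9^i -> [2, 18, 162, 1458, 13122]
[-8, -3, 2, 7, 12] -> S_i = -8 + 5*i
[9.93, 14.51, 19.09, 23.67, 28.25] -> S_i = 9.93 + 4.58*i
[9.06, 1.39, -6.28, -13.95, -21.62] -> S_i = 9.06 + -7.67*i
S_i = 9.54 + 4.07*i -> [9.54, 13.61, 17.68, 21.75, 25.82]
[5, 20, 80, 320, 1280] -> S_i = 5*4^i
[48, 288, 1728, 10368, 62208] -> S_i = 48*6^i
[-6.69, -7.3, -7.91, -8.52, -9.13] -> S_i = -6.69 + -0.61*i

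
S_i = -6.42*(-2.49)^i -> [-6.42, 15.99, -39.8, 99.11, -246.79]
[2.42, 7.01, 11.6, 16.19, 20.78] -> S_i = 2.42 + 4.59*i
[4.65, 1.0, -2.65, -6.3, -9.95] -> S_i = 4.65 + -3.65*i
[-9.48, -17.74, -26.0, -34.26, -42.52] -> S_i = -9.48 + -8.26*i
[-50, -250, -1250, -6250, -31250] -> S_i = -50*5^i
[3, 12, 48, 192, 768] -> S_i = 3*4^i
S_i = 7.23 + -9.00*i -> [7.23, -1.77, -10.77, -19.77, -28.77]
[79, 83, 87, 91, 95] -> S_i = 79 + 4*i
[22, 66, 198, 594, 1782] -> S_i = 22*3^i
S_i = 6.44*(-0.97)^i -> [6.44, -6.25, 6.06, -5.88, 5.7]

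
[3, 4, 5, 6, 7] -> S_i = 3 + 1*i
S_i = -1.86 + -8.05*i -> [-1.86, -9.91, -17.96, -26.01, -34.06]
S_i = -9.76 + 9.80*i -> [-9.76, 0.04, 9.84, 19.64, 29.44]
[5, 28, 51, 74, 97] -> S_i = 5 + 23*i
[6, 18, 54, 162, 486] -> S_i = 6*3^i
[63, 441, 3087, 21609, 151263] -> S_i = 63*7^i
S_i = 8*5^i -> [8, 40, 200, 1000, 5000]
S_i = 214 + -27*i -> [214, 187, 160, 133, 106]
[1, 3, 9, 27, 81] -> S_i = 1*3^i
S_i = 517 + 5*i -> [517, 522, 527, 532, 537]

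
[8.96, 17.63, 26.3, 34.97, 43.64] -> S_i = 8.96 + 8.67*i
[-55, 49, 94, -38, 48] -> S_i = Random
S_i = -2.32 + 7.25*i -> [-2.32, 4.93, 12.18, 19.43, 26.68]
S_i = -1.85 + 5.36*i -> [-1.85, 3.51, 8.87, 14.23, 19.59]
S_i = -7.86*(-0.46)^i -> [-7.86, 3.62, -1.66, 0.77, -0.35]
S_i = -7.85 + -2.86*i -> [-7.85, -10.71, -13.57, -16.43, -19.29]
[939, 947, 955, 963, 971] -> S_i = 939 + 8*i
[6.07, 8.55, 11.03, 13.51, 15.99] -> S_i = 6.07 + 2.48*i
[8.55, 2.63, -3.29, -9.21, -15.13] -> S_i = 8.55 + -5.92*i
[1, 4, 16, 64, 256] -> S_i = 1*4^i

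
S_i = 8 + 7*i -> [8, 15, 22, 29, 36]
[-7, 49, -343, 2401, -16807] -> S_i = -7*-7^i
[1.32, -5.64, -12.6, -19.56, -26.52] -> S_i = 1.32 + -6.96*i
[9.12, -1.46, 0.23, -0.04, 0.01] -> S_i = 9.12*(-0.16)^i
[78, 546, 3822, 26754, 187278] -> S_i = 78*7^i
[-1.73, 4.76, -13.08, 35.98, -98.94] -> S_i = -1.73*(-2.75)^i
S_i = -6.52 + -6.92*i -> [-6.52, -13.44, -20.36, -27.28, -34.2]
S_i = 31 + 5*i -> [31, 36, 41, 46, 51]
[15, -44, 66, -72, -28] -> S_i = Random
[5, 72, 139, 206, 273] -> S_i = 5 + 67*i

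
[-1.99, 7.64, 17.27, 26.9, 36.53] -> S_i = -1.99 + 9.63*i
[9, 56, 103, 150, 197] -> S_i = 9 + 47*i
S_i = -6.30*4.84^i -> [-6.3, -30.49, -147.58, -714.29, -3457.18]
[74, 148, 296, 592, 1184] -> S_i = 74*2^i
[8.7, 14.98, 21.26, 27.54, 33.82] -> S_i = 8.70 + 6.28*i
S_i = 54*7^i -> [54, 378, 2646, 18522, 129654]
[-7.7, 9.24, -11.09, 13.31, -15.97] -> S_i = -7.70*(-1.20)^i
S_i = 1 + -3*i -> [1, -2, -5, -8, -11]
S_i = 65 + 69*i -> [65, 134, 203, 272, 341]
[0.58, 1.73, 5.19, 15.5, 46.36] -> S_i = 0.58*2.99^i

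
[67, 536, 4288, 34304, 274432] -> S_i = 67*8^i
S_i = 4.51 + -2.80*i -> [4.51, 1.71, -1.09, -3.89, -6.69]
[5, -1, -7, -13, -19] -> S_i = 5 + -6*i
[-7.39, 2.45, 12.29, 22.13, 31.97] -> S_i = -7.39 + 9.84*i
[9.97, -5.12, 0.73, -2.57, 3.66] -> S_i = Random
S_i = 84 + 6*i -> [84, 90, 96, 102, 108]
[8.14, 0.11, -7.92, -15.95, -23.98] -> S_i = 8.14 + -8.03*i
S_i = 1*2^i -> [1, 2, 4, 8, 16]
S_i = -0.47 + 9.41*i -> [-0.47, 8.94, 18.35, 27.76, 37.17]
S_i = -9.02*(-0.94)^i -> [-9.02, 8.48, -7.97, 7.49, -7.04]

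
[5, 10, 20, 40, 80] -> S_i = 5*2^i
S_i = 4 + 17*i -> [4, 21, 38, 55, 72]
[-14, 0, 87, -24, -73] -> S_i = Random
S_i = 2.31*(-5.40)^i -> [2.31, -12.47, 67.36, -363.74, 1964.21]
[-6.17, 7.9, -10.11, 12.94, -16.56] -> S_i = -6.17*(-1.28)^i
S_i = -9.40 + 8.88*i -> [-9.4, -0.52, 8.36, 17.24, 26.12]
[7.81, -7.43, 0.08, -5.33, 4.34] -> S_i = Random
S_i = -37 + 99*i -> [-37, 62, 161, 260, 359]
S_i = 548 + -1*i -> [548, 547, 546, 545, 544]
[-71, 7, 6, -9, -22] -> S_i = Random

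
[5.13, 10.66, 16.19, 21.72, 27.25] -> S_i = 5.13 + 5.53*i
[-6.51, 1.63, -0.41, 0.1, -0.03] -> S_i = -6.51*(-0.25)^i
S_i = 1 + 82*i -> [1, 83, 165, 247, 329]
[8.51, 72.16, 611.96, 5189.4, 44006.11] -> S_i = 8.51*8.48^i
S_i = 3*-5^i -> [3, -15, 75, -375, 1875]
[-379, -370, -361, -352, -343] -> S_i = -379 + 9*i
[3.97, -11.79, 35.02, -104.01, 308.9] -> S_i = 3.97*(-2.97)^i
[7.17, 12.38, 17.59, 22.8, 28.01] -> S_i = 7.17 + 5.21*i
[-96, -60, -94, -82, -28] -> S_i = Random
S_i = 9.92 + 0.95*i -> [9.92, 10.87, 11.82, 12.77, 13.72]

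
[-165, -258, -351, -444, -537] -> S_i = -165 + -93*i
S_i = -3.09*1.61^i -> [-3.09, -4.97, -8.01, -12.9, -20.76]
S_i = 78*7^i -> [78, 546, 3822, 26754, 187278]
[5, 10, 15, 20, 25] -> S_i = 5 + 5*i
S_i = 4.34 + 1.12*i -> [4.34, 5.46, 6.58, 7.7, 8.82]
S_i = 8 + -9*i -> [8, -1, -10, -19, -28]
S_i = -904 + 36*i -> [-904, -868, -832, -796, -760]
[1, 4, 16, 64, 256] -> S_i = 1*4^i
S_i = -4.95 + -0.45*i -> [-4.95, -5.4, -5.85, -6.3, -6.75]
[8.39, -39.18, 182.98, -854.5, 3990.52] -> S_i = 8.39*(-4.67)^i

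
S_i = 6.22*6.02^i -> [6.22, 37.44, 225.42, 1357.0, 8169.14]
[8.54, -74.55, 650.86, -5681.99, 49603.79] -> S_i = 8.54*(-8.73)^i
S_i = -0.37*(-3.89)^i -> [-0.37, 1.44, -5.6, 21.78, -84.72]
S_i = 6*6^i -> [6, 36, 216, 1296, 7776]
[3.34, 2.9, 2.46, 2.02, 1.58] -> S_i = 3.34 + -0.44*i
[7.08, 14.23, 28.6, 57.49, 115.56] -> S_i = 7.08*2.01^i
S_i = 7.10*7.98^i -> [7.1, 56.66, 452.13, 3608.0, 28791.87]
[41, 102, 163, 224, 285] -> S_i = 41 + 61*i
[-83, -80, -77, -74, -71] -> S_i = -83 + 3*i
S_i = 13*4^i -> [13, 52, 208, 832, 3328]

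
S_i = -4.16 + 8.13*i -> [-4.16, 3.97, 12.1, 20.23, 28.36]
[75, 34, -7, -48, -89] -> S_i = 75 + -41*i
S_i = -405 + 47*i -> [-405, -358, -311, -264, -217]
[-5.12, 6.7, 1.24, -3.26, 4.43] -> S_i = Random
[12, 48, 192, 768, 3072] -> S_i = 12*4^i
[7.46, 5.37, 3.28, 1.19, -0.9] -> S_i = 7.46 + -2.09*i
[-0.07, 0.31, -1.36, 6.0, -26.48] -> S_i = -0.07*(-4.41)^i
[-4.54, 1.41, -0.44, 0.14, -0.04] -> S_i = -4.54*(-0.31)^i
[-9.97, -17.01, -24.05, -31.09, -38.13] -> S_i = -9.97 + -7.04*i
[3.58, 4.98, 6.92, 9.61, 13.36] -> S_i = 3.58*1.39^i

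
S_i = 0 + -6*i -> [0, -6, -12, -18, -24]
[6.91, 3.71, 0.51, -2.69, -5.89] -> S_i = 6.91 + -3.20*i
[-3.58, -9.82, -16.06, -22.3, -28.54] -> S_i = -3.58 + -6.24*i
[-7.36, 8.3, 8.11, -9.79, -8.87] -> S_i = Random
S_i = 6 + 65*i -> [6, 71, 136, 201, 266]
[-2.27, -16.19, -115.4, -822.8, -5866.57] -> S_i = -2.27*7.13^i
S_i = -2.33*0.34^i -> [-2.33, -0.79, -0.27, -0.09, -0.03]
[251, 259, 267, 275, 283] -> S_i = 251 + 8*i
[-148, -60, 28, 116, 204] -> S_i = -148 + 88*i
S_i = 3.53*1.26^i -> [3.53, 4.45, 5.6, 7.06, 8.9]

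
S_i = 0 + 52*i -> [0, 52, 104, 156, 208]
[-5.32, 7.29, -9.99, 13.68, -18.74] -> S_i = -5.32*(-1.37)^i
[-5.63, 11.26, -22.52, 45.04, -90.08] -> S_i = -5.63*(-2.00)^i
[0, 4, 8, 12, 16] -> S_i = 0 + 4*i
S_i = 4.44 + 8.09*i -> [4.44, 12.53, 20.62, 28.71, 36.8]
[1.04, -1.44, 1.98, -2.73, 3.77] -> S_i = 1.04*(-1.38)^i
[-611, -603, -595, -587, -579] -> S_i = -611 + 8*i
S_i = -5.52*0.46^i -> [-5.52, -2.54, -1.17, -0.54, -0.25]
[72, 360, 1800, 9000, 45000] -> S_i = 72*5^i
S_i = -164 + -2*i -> [-164, -166, -168, -170, -172]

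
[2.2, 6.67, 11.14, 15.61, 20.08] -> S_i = 2.20 + 4.47*i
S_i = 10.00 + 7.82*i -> [10.0, 17.82, 25.64, 33.46, 41.28]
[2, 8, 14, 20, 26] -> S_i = 2 + 6*i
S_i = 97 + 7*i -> [97, 104, 111, 118, 125]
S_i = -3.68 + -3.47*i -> [-3.68, -7.15, -10.62, -14.09, -17.56]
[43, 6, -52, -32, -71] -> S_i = Random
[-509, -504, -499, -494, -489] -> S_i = -509 + 5*i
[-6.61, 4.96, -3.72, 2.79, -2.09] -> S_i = -6.61*(-0.75)^i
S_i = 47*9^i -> [47, 423, 3807, 34263, 308367]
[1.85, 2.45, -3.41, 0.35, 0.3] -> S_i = Random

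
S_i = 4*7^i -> [4, 28, 196, 1372, 9604]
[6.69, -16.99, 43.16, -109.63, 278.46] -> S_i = 6.69*(-2.54)^i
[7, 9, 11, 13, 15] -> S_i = 7 + 2*i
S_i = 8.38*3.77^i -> [8.38, 31.59, 119.1, 449.02, 1692.81]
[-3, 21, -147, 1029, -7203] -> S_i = -3*-7^i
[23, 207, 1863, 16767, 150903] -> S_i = 23*9^i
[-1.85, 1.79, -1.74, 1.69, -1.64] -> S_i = -1.85*(-0.97)^i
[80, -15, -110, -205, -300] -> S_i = 80 + -95*i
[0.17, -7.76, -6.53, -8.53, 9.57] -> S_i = Random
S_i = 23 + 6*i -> [23, 29, 35, 41, 47]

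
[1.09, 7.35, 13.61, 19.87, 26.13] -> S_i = 1.09 + 6.26*i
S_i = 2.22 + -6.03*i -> [2.22, -3.81, -9.84, -15.87, -21.9]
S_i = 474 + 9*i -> [474, 483, 492, 501, 510]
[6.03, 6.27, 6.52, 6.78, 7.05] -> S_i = 6.03*1.04^i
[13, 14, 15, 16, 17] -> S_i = 13 + 1*i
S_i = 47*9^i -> [47, 423, 3807, 34263, 308367]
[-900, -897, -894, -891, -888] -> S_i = -900 + 3*i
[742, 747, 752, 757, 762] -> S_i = 742 + 5*i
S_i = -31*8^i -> [-31, -248, -1984, -15872, -126976]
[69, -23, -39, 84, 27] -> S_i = Random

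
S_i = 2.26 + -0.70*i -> [2.26, 1.56, 0.86, 0.16, -0.54]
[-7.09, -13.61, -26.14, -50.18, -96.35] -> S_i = -7.09*1.92^i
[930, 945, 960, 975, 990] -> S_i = 930 + 15*i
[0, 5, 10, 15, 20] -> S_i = 0 + 5*i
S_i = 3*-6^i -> [3, -18, 108, -648, 3888]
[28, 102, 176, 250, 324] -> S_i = 28 + 74*i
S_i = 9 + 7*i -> [9, 16, 23, 30, 37]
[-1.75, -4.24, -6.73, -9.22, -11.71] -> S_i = -1.75 + -2.49*i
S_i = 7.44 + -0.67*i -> [7.44, 6.77, 6.1, 5.43, 4.76]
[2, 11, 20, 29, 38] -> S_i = 2 + 9*i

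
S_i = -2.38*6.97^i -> [-2.38, -16.59, -115.62, -805.89, -5617.05]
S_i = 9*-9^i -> [9, -81, 729, -6561, 59049]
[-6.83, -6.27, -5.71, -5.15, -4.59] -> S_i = -6.83 + 0.56*i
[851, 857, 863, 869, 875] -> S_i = 851 + 6*i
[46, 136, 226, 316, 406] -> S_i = 46 + 90*i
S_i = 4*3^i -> [4, 12, 36, 108, 324]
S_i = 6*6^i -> [6, 36, 216, 1296, 7776]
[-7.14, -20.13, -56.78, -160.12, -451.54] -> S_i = -7.14*2.82^i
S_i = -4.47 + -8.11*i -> [-4.47, -12.58, -20.69, -28.8, -36.91]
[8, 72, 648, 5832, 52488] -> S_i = 8*9^i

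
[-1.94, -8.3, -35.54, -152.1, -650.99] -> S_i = -1.94*4.28^i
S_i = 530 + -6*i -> [530, 524, 518, 512, 506]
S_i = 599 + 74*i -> [599, 673, 747, 821, 895]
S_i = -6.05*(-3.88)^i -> [-6.05, 23.47, -91.08, 353.39, -1371.14]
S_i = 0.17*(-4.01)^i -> [0.17, -0.68, 2.73, -10.96, 43.96]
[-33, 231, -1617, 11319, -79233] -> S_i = -33*-7^i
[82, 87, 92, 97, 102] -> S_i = 82 + 5*i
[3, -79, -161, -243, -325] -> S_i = 3 + -82*i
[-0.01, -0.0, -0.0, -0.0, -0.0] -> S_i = -0.01*0.09^i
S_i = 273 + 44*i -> [273, 317, 361, 405, 449]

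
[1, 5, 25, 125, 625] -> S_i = 1*5^i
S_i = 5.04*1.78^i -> [5.04, 8.97, 15.97, 28.42, 50.6]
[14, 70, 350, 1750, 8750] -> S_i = 14*5^i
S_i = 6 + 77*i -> [6, 83, 160, 237, 314]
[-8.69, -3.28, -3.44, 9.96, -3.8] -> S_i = Random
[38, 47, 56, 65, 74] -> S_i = 38 + 9*i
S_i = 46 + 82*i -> [46, 128, 210, 292, 374]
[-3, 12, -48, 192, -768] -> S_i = -3*-4^i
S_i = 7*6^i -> [7, 42, 252, 1512, 9072]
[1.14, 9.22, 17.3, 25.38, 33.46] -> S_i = 1.14 + 8.08*i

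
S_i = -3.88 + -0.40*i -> [-3.88, -4.28, -4.68, -5.08, -5.48]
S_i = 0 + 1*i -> [0, 1, 2, 3, 4]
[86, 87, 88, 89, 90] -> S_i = 86 + 1*i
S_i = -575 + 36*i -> [-575, -539, -503, -467, -431]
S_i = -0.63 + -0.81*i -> [-0.63, -1.44, -2.25, -3.06, -3.87]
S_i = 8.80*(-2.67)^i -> [8.8, -23.5, 62.73, -167.5, 447.23]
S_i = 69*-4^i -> [69, -276, 1104, -4416, 17664]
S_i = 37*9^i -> [37, 333, 2997, 26973, 242757]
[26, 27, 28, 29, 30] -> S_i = 26 + 1*i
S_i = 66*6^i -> [66, 396, 2376, 14256, 85536]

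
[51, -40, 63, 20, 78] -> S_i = Random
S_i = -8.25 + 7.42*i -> [-8.25, -0.83, 6.59, 14.01, 21.43]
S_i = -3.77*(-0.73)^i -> [-3.77, 2.75, -2.01, 1.47, -1.07]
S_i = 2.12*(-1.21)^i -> [2.12, -2.57, 3.1, -3.76, 4.54]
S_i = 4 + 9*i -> [4, 13, 22, 31, 40]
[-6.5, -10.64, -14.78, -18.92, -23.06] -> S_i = -6.50 + -4.14*i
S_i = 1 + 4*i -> [1, 5, 9, 13, 17]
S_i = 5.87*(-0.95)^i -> [5.87, -5.58, 5.3, -5.03, 4.78]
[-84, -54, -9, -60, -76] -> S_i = Random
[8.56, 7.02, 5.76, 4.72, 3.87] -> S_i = 8.56*0.82^i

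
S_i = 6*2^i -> [6, 12, 24, 48, 96]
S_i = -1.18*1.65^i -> [-1.18, -1.95, -3.21, -5.3, -8.75]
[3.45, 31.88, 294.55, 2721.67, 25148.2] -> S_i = 3.45*9.24^i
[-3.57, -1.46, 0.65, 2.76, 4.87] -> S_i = -3.57 + 2.11*i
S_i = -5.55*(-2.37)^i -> [-5.55, 13.15, -31.17, 73.88, -175.1]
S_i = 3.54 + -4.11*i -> [3.54, -0.57, -4.68, -8.79, -12.9]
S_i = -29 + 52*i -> [-29, 23, 75, 127, 179]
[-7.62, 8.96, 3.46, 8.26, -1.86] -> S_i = Random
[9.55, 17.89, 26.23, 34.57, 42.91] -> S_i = 9.55 + 8.34*i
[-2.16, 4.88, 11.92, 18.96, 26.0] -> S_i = -2.16 + 7.04*i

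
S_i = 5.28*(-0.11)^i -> [5.28, -0.58, 0.06, -0.01, 0.0]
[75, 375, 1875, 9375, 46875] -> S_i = 75*5^i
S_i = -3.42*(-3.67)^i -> [-3.42, 12.55, -46.06, 169.05, -620.43]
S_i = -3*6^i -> [-3, -18, -108, -648, -3888]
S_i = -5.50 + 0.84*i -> [-5.5, -4.66, -3.82, -2.98, -2.14]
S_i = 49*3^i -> [49, 147, 441, 1323, 3969]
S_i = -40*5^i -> [-40, -200, -1000, -5000, -25000]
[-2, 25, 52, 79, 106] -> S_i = -2 + 27*i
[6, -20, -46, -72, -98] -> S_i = 6 + -26*i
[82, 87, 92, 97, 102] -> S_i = 82 + 5*i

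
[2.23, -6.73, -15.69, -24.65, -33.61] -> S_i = 2.23 + -8.96*i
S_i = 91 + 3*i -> [91, 94, 97, 100, 103]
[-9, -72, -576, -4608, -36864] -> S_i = -9*8^i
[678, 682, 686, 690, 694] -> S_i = 678 + 4*i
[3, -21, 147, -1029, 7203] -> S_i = 3*-7^i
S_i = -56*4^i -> [-56, -224, -896, -3584, -14336]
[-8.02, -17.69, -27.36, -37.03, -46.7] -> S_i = -8.02 + -9.67*i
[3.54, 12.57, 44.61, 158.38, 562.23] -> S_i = 3.54*3.55^i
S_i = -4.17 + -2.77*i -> [-4.17, -6.94, -9.71, -12.48, -15.25]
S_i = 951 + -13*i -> [951, 938, 925, 912, 899]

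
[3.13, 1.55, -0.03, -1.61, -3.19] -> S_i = 3.13 + -1.58*i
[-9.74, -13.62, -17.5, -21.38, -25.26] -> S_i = -9.74 + -3.88*i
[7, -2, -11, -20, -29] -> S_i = 7 + -9*i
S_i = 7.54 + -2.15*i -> [7.54, 5.39, 3.24, 1.09, -1.06]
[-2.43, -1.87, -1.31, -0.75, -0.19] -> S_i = -2.43 + 0.56*i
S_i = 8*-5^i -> [8, -40, 200, -1000, 5000]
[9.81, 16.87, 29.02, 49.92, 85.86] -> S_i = 9.81*1.72^i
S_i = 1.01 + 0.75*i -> [1.01, 1.76, 2.51, 3.26, 4.01]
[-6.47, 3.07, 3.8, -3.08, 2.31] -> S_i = Random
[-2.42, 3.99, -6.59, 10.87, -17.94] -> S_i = -2.42*(-1.65)^i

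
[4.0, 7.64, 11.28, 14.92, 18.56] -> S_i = 4.00 + 3.64*i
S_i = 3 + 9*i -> [3, 12, 21, 30, 39]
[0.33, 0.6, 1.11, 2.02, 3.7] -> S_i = 0.33*1.83^i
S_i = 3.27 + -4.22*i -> [3.27, -0.95, -5.17, -9.39, -13.61]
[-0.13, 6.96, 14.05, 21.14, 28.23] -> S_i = -0.13 + 7.09*i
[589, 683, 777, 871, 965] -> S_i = 589 + 94*i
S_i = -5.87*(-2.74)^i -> [-5.87, 16.08, -44.07, 120.75, -330.86]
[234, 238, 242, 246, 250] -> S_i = 234 + 4*i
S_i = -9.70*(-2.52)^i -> [-9.7, 24.44, -61.6, 155.23, -391.18]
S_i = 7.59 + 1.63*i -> [7.59, 9.22, 10.85, 12.48, 14.11]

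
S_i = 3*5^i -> [3, 15, 75, 375, 1875]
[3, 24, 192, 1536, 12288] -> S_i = 3*8^i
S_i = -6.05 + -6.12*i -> [-6.05, -12.17, -18.29, -24.41, -30.53]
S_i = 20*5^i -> [20, 100, 500, 2500, 12500]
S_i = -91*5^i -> [-91, -455, -2275, -11375, -56875]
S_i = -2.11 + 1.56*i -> [-2.11, -0.55, 1.01, 2.57, 4.13]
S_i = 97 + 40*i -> [97, 137, 177, 217, 257]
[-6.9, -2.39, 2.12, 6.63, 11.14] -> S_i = -6.90 + 4.51*i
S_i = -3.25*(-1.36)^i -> [-3.25, 4.42, -6.01, 8.18, -11.12]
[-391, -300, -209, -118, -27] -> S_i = -391 + 91*i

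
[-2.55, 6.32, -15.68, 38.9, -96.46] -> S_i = -2.55*(-2.48)^i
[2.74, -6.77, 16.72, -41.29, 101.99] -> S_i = 2.74*(-2.47)^i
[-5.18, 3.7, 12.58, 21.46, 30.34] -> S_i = -5.18 + 8.88*i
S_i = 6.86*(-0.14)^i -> [6.86, -0.96, 0.13, -0.02, 0.0]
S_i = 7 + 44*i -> [7, 51, 95, 139, 183]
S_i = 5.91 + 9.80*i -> [5.91, 15.71, 25.51, 35.31, 45.11]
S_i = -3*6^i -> [-3, -18, -108, -648, -3888]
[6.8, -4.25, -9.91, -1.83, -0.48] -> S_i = Random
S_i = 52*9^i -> [52, 468, 4212, 37908, 341172]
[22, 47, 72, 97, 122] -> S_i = 22 + 25*i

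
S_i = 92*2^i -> [92, 184, 368, 736, 1472]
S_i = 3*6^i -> [3, 18, 108, 648, 3888]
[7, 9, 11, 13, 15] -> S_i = 7 + 2*i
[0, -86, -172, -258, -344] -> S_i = 0 + -86*i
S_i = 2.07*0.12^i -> [2.07, 0.25, 0.03, 0.0, 0.0]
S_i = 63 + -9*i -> [63, 54, 45, 36, 27]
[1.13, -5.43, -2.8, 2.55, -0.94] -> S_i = Random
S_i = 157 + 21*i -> [157, 178, 199, 220, 241]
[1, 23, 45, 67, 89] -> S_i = 1 + 22*i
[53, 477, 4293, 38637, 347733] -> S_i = 53*9^i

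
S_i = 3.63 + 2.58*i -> [3.63, 6.21, 8.79, 11.37, 13.95]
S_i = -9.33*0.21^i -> [-9.33, -1.96, -0.41, -0.09, -0.02]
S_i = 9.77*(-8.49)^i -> [9.77, -82.95, 704.22, -5978.85, 50760.43]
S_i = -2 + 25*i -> [-2, 23, 48, 73, 98]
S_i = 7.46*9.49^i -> [7.46, 70.8, 671.85, 6375.84, 60506.73]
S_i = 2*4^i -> [2, 8, 32, 128, 512]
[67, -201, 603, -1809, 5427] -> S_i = 67*-3^i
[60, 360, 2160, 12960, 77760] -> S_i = 60*6^i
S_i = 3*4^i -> [3, 12, 48, 192, 768]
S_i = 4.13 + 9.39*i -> [4.13, 13.52, 22.91, 32.3, 41.69]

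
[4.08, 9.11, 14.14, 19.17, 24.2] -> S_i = 4.08 + 5.03*i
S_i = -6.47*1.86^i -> [-6.47, -12.03, -22.38, -41.63, -77.44]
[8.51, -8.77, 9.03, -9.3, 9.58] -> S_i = 8.51*(-1.03)^i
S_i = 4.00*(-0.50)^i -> [4.0, -2.0, 1.0, -0.5, 0.25]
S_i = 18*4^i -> [18, 72, 288, 1152, 4608]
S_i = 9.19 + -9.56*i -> [9.19, -0.37, -9.93, -19.49, -29.05]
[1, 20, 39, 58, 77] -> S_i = 1 + 19*i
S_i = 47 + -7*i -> [47, 40, 33, 26, 19]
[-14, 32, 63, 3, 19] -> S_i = Random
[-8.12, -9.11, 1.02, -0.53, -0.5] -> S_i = Random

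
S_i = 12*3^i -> [12, 36, 108, 324, 972]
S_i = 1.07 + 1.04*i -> [1.07, 2.11, 3.15, 4.19, 5.23]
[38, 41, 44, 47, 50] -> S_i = 38 + 3*i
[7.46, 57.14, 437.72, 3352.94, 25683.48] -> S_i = 7.46*7.66^i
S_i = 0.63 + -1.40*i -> [0.63, -0.77, -2.17, -3.57, -4.97]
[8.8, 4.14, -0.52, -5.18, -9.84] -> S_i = 8.80 + -4.66*i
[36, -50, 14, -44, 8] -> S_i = Random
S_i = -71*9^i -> [-71, -639, -5751, -51759, -465831]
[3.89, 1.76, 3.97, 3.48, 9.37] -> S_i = Random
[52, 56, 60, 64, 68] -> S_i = 52 + 4*i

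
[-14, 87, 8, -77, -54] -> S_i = Random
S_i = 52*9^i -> [52, 468, 4212, 37908, 341172]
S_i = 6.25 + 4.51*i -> [6.25, 10.76, 15.27, 19.78, 24.29]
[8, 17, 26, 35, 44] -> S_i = 8 + 9*i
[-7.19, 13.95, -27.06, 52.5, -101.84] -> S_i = -7.19*(-1.94)^i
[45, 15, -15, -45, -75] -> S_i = 45 + -30*i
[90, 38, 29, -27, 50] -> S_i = Random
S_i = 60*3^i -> [60, 180, 540, 1620, 4860]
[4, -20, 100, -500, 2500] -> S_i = 4*-5^i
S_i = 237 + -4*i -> [237, 233, 229, 225, 221]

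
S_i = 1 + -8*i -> [1, -7, -15, -23, -31]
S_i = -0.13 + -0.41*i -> [-0.13, -0.54, -0.95, -1.36, -1.77]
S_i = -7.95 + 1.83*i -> [-7.95, -6.12, -4.29, -2.46, -0.63]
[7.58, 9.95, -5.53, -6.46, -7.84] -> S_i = Random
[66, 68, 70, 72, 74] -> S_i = 66 + 2*i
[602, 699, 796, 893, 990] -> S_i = 602 + 97*i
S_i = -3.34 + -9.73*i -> [-3.34, -13.07, -22.8, -32.53, -42.26]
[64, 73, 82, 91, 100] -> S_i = 64 + 9*i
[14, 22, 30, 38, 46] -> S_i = 14 + 8*i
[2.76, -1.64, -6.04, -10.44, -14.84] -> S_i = 2.76 + -4.40*i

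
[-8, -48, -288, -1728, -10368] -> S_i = -8*6^i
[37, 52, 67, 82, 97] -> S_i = 37 + 15*i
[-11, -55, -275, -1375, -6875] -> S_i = -11*5^i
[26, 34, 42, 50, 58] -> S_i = 26 + 8*i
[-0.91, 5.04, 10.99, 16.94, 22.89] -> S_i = -0.91 + 5.95*i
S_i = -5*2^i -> [-5, -10, -20, -40, -80]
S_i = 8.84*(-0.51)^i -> [8.84, -4.51, 2.3, -1.17, 0.6]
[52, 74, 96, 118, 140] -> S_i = 52 + 22*i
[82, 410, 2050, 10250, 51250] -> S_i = 82*5^i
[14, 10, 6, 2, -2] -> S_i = 14 + -4*i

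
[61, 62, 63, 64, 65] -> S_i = 61 + 1*i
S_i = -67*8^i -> [-67, -536, -4288, -34304, -274432]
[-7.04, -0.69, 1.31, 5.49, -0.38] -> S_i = Random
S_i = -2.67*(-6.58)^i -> [-2.67, 17.57, -115.6, 760.66, -5005.12]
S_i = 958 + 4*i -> [958, 962, 966, 970, 974]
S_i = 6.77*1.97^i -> [6.77, 13.34, 26.27, 51.76, 101.97]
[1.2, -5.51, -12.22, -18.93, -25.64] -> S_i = 1.20 + -6.71*i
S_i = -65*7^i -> [-65, -455, -3185, -22295, -156065]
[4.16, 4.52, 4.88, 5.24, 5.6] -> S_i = 4.16 + 0.36*i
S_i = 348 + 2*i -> [348, 350, 352, 354, 356]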